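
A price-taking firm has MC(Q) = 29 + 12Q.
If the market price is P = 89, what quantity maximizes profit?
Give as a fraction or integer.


In perfect competition, profit is maximized where P = MC.
89 = 29 + 12Q
60 = 12Q
Q* = 60/12 = 5

5


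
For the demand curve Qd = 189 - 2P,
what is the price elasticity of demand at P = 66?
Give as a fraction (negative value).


dQ/dP = -2
At P = 66: Q = 189 - 2*66 = 57
E = (dQ/dP)(P/Q) = (-2)(66/57) = -44/19

-44/19


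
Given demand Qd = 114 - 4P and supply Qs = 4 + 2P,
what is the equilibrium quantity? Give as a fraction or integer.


First find equilibrium price:
114 - 4P = 4 + 2P
P* = 110/6 = 55/3
Then substitute into demand:
Q* = 114 - 4 * 55/3 = 122/3

122/3


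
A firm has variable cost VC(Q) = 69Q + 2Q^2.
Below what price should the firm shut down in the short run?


AVC(Q) = VC(Q)/Q = 69 + 2Q
AVC is increasing in Q, so minimum AVC is at Q -> 0+.
Min AVC = 69
The firm should shut down if P < 69.

69


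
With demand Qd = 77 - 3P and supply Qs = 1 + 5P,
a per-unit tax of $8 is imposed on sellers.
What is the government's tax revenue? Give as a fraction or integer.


With tax on sellers, new supply: Qs' = 1 + 5(P - 8)
= 5P - 39
New equilibrium quantity:
Q_new = 67/2
Tax revenue = tax * Q_new = 8 * 67/2 = 268

268


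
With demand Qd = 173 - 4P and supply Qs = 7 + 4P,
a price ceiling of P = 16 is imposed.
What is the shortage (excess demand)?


At P = 16:
Qd = 173 - 4*16 = 109
Qs = 7 + 4*16 = 71
Shortage = Qd - Qs = 109 - 71 = 38

38


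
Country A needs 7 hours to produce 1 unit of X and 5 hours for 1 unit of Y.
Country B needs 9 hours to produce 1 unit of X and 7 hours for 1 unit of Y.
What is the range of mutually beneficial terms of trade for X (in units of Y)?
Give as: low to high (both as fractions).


Opportunity cost of X for Country A = hours_X / hours_Y = 7/5 = 7/5 units of Y
Opportunity cost of X for Country B = hours_X / hours_Y = 9/7 = 9/7 units of Y
Terms of trade must be between the two opportunity costs.
Range: 9/7 to 7/5

9/7 to 7/5


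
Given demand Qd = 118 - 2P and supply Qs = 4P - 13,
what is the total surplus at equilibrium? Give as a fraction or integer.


Find equilibrium: 118 - 2P = 4P - 13
118 + 13 = 6P
P* = 131/6 = 131/6
Q* = 4*131/6 - 13 = 223/3
Inverse demand: P = 59 - Q/2, so P_max = 59
Inverse supply: P = 13/4 + Q/4, so P_min = 13/4
CS = (1/2) * 223/3 * (59 - 131/6) = 49729/36
PS = (1/2) * 223/3 * (131/6 - 13/4) = 49729/72
TS = CS + PS = 49729/36 + 49729/72 = 49729/24

49729/24


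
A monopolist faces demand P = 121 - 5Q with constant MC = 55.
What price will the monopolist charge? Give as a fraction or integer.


MR = 121 - 10Q
Set MR = MC: 121 - 10Q = 55
Q* = 33/5
Substitute into demand:
P* = 121 - 5*33/5 = 88

88


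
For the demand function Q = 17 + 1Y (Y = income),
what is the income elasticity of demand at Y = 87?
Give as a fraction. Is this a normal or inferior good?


dQ/dY = 1
At Y = 87: Q = 17 + 1*87 = 104
Ey = (dQ/dY)(Y/Q) = 1 * 87 / 104 = 87/104
Since Ey > 0, this is a normal good.

87/104 (normal good)


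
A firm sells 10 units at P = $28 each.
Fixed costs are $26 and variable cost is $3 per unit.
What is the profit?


Total Revenue = P * Q = 28 * 10 = $280
Total Cost = FC + VC*Q = 26 + 3*10 = $56
Profit = TR - TC = 280 - 56 = $224

$224


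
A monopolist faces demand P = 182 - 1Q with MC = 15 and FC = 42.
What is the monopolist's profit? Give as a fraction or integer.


MR = MC: 182 - 2Q = 15
Q* = 167/2
P* = 182 - 1*167/2 = 197/2
Profit = (P* - MC)*Q* - FC
= (197/2 - 15)*167/2 - 42
= 167/2*167/2 - 42
= 27889/4 - 42 = 27721/4

27721/4


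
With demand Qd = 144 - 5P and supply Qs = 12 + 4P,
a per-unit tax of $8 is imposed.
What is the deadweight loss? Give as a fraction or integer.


Pre-tax equilibrium quantity: Q* = 212/3
Post-tax equilibrium quantity: Q_tax = 476/9
Reduction in quantity: Q* - Q_tax = 160/9
DWL = (1/2) * tax * (Q* - Q_tax)
DWL = (1/2) * 8 * 160/9 = 640/9

640/9


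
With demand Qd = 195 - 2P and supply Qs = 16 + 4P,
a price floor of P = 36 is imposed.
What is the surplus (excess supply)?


At P = 36:
Qd = 195 - 2*36 = 123
Qs = 16 + 4*36 = 160
Surplus = Qs - Qd = 160 - 123 = 37

37


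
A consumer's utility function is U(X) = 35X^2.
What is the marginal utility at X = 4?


MU = dU/dX = 35*2*X^(2-1)
MU = 70*X^1
At X = 4:
MU = 70 * 4^1
MU = 70 * 4 = 280

280


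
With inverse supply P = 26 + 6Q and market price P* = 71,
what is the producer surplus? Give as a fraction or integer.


Minimum supply price (at Q=0): P_min = 26
Quantity supplied at P* = 71:
Q* = (71 - 26)/6 = 15/2
PS = (1/2) * Q* * (P* - P_min)
PS = (1/2) * 15/2 * (71 - 26)
PS = (1/2) * 15/2 * 45 = 675/4

675/4


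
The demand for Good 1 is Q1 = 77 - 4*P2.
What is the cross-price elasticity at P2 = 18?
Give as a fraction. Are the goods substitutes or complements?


dQ1/dP2 = -4
At P2 = 18: Q1 = 77 - 4*18 = 5
Exy = (dQ1/dP2)(P2/Q1) = -4 * 18 / 5 = -72/5
Since Exy < 0, the goods are complements.

-72/5 (complements)


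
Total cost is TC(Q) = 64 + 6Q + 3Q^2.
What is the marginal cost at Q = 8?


MC = dTC/dQ = 6 + 2*3*Q
At Q = 8:
MC = 6 + 6*8
MC = 6 + 48 = 54

54


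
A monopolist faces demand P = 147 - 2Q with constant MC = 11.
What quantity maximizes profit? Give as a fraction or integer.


TR = P*Q = (147 - 2Q)Q = 147Q - 2Q^2
MR = dTR/dQ = 147 - 4Q
Set MR = MC:
147 - 4Q = 11
136 = 4Q
Q* = 136/4 = 34

34


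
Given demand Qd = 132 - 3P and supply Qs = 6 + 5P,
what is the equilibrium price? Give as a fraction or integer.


At equilibrium, Qd = Qs.
132 - 3P = 6 + 5P
132 - 6 = 3P + 5P
126 = 8P
P* = 126/8 = 63/4

63/4


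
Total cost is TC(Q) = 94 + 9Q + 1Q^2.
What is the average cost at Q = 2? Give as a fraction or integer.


TC(2) = 94 + 9*2 + 1*2^2
TC(2) = 94 + 18 + 4 = 116
AC = TC/Q = 116/2 = 58

58


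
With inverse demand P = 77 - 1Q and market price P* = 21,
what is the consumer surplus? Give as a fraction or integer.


Maximum willingness to pay (at Q=0): P_max = 77
Quantity demanded at P* = 21:
Q* = (77 - 21)/1 = 56
CS = (1/2) * Q* * (P_max - P*)
CS = (1/2) * 56 * (77 - 21)
CS = (1/2) * 56 * 56 = 1568

1568


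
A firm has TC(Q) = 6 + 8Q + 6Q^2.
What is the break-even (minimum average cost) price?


AC(Q) = 6/Q + 8 + 6Q
To minimize: dAC/dQ = -6/Q^2 + 6 = 0
Q^2 = 6/6 = 1
Q* = 1
Min AC = 6/1 + 8 + 6*1
Min AC = 6 + 8 + 6 = 20

20


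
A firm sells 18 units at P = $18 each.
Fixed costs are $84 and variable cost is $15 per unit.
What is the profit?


Total Revenue = P * Q = 18 * 18 = $324
Total Cost = FC + VC*Q = 84 + 15*18 = $354
Profit = TR - TC = 324 - 354 = $-30

$-30


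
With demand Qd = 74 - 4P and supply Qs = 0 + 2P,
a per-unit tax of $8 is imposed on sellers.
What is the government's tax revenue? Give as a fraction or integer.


With tax on sellers, new supply: Qs' = 0 + 2(P - 8)
= 2P - 16
New equilibrium quantity:
Q_new = 14
Tax revenue = tax * Q_new = 8 * 14 = 112

112


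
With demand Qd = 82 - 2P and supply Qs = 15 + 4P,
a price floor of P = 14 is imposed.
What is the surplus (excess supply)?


At P = 14:
Qd = 82 - 2*14 = 54
Qs = 15 + 4*14 = 71
Surplus = Qs - Qd = 71 - 54 = 17

17


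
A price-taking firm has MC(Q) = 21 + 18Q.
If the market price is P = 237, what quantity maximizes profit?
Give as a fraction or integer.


In perfect competition, profit is maximized where P = MC.
237 = 21 + 18Q
216 = 18Q
Q* = 216/18 = 12

12


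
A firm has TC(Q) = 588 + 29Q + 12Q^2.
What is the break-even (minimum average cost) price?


AC(Q) = 588/Q + 29 + 12Q
To minimize: dAC/dQ = -588/Q^2 + 12 = 0
Q^2 = 588/12 = 49
Q* = 7
Min AC = 588/7 + 29 + 12*7
Min AC = 84 + 29 + 84 = 197

197


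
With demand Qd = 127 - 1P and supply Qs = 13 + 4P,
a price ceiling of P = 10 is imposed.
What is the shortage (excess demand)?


At P = 10:
Qd = 127 - 1*10 = 117
Qs = 13 + 4*10 = 53
Shortage = Qd - Qs = 117 - 53 = 64

64


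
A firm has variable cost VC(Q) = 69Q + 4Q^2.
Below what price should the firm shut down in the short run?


AVC(Q) = VC(Q)/Q = 69 + 4Q
AVC is increasing in Q, so minimum AVC is at Q -> 0+.
Min AVC = 69
The firm should shut down if P < 69.

69


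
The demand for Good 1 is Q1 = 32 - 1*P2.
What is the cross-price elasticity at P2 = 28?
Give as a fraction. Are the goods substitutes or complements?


dQ1/dP2 = -1
At P2 = 28: Q1 = 32 - 1*28 = 4
Exy = (dQ1/dP2)(P2/Q1) = -1 * 28 / 4 = -7
Since Exy < 0, the goods are complements.

-7 (complements)


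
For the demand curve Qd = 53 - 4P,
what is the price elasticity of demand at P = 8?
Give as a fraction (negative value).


dQ/dP = -4
At P = 8: Q = 53 - 4*8 = 21
E = (dQ/dP)(P/Q) = (-4)(8/21) = -32/21

-32/21


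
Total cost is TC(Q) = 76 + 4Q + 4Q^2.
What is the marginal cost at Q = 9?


MC = dTC/dQ = 4 + 2*4*Q
At Q = 9:
MC = 4 + 8*9
MC = 4 + 72 = 76

76


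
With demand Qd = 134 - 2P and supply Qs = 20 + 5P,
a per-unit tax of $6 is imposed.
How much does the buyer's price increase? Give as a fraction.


With a per-unit tax, the buyer's price increase depends on relative slopes.
Supply slope: d = 5, Demand slope: b = 2
Buyer's price increase = d * tax / (b + d)
= 5 * 6 / (2 + 5)
= 30 / 7 = 30/7

30/7


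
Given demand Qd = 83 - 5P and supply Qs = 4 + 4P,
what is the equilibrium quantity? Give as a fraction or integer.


First find equilibrium price:
83 - 5P = 4 + 4P
P* = 79/9 = 79/9
Then substitute into demand:
Q* = 83 - 5 * 79/9 = 352/9

352/9


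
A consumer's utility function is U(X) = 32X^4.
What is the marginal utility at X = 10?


MU = dU/dX = 32*4*X^(4-1)
MU = 128*X^3
At X = 10:
MU = 128 * 10^3
MU = 128 * 1000 = 128000

128000


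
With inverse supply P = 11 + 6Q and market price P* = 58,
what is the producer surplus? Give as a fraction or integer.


Minimum supply price (at Q=0): P_min = 11
Quantity supplied at P* = 58:
Q* = (58 - 11)/6 = 47/6
PS = (1/2) * Q* * (P* - P_min)
PS = (1/2) * 47/6 * (58 - 11)
PS = (1/2) * 47/6 * 47 = 2209/12

2209/12


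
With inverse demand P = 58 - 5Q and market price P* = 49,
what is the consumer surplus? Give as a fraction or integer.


Maximum willingness to pay (at Q=0): P_max = 58
Quantity demanded at P* = 49:
Q* = (58 - 49)/5 = 9/5
CS = (1/2) * Q* * (P_max - P*)
CS = (1/2) * 9/5 * (58 - 49)
CS = (1/2) * 9/5 * 9 = 81/10

81/10


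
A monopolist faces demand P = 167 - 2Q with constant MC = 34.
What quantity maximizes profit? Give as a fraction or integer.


TR = P*Q = (167 - 2Q)Q = 167Q - 2Q^2
MR = dTR/dQ = 167 - 4Q
Set MR = MC:
167 - 4Q = 34
133 = 4Q
Q* = 133/4 = 133/4

133/4


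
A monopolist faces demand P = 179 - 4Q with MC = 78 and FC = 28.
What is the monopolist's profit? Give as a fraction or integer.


MR = MC: 179 - 8Q = 78
Q* = 101/8
P* = 179 - 4*101/8 = 257/2
Profit = (P* - MC)*Q* - FC
= (257/2 - 78)*101/8 - 28
= 101/2*101/8 - 28
= 10201/16 - 28 = 9753/16

9753/16


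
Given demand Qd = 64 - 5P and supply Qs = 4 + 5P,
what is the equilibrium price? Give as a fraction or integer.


At equilibrium, Qd = Qs.
64 - 5P = 4 + 5P
64 - 4 = 5P + 5P
60 = 10P
P* = 60/10 = 6

6


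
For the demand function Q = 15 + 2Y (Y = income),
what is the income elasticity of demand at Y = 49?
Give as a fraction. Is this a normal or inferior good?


dQ/dY = 2
At Y = 49: Q = 15 + 2*49 = 113
Ey = (dQ/dY)(Y/Q) = 2 * 49 / 113 = 98/113
Since Ey > 0, this is a normal good.

98/113 (normal good)


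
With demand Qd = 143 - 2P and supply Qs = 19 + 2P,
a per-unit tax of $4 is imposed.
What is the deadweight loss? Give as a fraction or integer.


Pre-tax equilibrium quantity: Q* = 81
Post-tax equilibrium quantity: Q_tax = 77
Reduction in quantity: Q* - Q_tax = 4
DWL = (1/2) * tax * (Q* - Q_tax)
DWL = (1/2) * 4 * 4 = 8

8


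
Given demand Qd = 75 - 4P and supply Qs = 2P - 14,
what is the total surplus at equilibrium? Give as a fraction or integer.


Find equilibrium: 75 - 4P = 2P - 14
75 + 14 = 6P
P* = 89/6 = 89/6
Q* = 2*89/6 - 14 = 47/3
Inverse demand: P = 75/4 - Q/4, so P_max = 75/4
Inverse supply: P = 7 + Q/2, so P_min = 7
CS = (1/2) * 47/3 * (75/4 - 89/6) = 2209/72
PS = (1/2) * 47/3 * (89/6 - 7) = 2209/36
TS = CS + PS = 2209/72 + 2209/36 = 2209/24

2209/24


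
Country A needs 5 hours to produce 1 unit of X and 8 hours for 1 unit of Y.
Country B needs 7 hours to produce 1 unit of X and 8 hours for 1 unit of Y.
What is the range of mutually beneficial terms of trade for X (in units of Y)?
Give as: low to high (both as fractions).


Opportunity cost of X for Country A = hours_X / hours_Y = 5/8 = 5/8 units of Y
Opportunity cost of X for Country B = hours_X / hours_Y = 7/8 = 7/8 units of Y
Terms of trade must be between the two opportunity costs.
Range: 5/8 to 7/8

5/8 to 7/8


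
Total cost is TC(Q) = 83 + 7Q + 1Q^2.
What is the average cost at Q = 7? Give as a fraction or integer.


TC(7) = 83 + 7*7 + 1*7^2
TC(7) = 83 + 49 + 49 = 181
AC = TC/Q = 181/7 = 181/7

181/7


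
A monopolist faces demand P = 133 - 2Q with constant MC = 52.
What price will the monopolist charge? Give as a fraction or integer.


MR = 133 - 4Q
Set MR = MC: 133 - 4Q = 52
Q* = 81/4
Substitute into demand:
P* = 133 - 2*81/4 = 185/2

185/2


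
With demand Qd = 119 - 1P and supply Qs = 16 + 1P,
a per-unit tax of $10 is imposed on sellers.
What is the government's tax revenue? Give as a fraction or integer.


With tax on sellers, new supply: Qs' = 16 + 1(P - 10)
= 6 + 1P
New equilibrium quantity:
Q_new = 125/2
Tax revenue = tax * Q_new = 10 * 125/2 = 625

625


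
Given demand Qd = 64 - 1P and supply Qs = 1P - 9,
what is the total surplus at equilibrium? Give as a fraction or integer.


Find equilibrium: 64 - 1P = 1P - 9
64 + 9 = 2P
P* = 73/2 = 73/2
Q* = 1*73/2 - 9 = 55/2
Inverse demand: P = 64 - Q/1, so P_max = 64
Inverse supply: P = 9 + Q/1, so P_min = 9
CS = (1/2) * 55/2 * (64 - 73/2) = 3025/8
PS = (1/2) * 55/2 * (73/2 - 9) = 3025/8
TS = CS + PS = 3025/8 + 3025/8 = 3025/4

3025/4


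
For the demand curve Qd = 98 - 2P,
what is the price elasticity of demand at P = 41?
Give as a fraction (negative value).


dQ/dP = -2
At P = 41: Q = 98 - 2*41 = 16
E = (dQ/dP)(P/Q) = (-2)(41/16) = -41/8

-41/8


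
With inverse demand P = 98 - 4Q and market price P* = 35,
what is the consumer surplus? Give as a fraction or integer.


Maximum willingness to pay (at Q=0): P_max = 98
Quantity demanded at P* = 35:
Q* = (98 - 35)/4 = 63/4
CS = (1/2) * Q* * (P_max - P*)
CS = (1/2) * 63/4 * (98 - 35)
CS = (1/2) * 63/4 * 63 = 3969/8

3969/8


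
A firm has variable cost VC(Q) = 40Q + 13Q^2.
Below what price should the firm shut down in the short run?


AVC(Q) = VC(Q)/Q = 40 + 13Q
AVC is increasing in Q, so minimum AVC is at Q -> 0+.
Min AVC = 40
The firm should shut down if P < 40.

40


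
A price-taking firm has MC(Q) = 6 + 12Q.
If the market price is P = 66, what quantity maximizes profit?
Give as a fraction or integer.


In perfect competition, profit is maximized where P = MC.
66 = 6 + 12Q
60 = 12Q
Q* = 60/12 = 5

5


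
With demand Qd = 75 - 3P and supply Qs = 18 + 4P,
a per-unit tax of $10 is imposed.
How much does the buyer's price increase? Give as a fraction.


With a per-unit tax, the buyer's price increase depends on relative slopes.
Supply slope: d = 4, Demand slope: b = 3
Buyer's price increase = d * tax / (b + d)
= 4 * 10 / (3 + 4)
= 40 / 7 = 40/7

40/7


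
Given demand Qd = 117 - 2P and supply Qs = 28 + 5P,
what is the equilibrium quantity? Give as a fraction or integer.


First find equilibrium price:
117 - 2P = 28 + 5P
P* = 89/7 = 89/7
Then substitute into demand:
Q* = 117 - 2 * 89/7 = 641/7

641/7


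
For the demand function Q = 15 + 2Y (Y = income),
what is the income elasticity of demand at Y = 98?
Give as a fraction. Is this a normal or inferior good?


dQ/dY = 2
At Y = 98: Q = 15 + 2*98 = 211
Ey = (dQ/dY)(Y/Q) = 2 * 98 / 211 = 196/211
Since Ey > 0, this is a normal good.

196/211 (normal good)


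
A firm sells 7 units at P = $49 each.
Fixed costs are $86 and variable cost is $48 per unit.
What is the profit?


Total Revenue = P * Q = 49 * 7 = $343
Total Cost = FC + VC*Q = 86 + 48*7 = $422
Profit = TR - TC = 343 - 422 = $-79

$-79


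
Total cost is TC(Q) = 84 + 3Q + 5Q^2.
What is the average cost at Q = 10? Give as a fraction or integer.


TC(10) = 84 + 3*10 + 5*10^2
TC(10) = 84 + 30 + 500 = 614
AC = TC/Q = 614/10 = 307/5

307/5


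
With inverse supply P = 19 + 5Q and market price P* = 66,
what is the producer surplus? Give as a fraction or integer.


Minimum supply price (at Q=0): P_min = 19
Quantity supplied at P* = 66:
Q* = (66 - 19)/5 = 47/5
PS = (1/2) * Q* * (P* - P_min)
PS = (1/2) * 47/5 * (66 - 19)
PS = (1/2) * 47/5 * 47 = 2209/10

2209/10


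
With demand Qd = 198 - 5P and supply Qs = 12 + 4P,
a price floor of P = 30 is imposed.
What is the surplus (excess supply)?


At P = 30:
Qd = 198 - 5*30 = 48
Qs = 12 + 4*30 = 132
Surplus = Qs - Qd = 132 - 48 = 84

84


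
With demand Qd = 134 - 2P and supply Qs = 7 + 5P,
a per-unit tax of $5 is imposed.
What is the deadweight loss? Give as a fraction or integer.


Pre-tax equilibrium quantity: Q* = 684/7
Post-tax equilibrium quantity: Q_tax = 634/7
Reduction in quantity: Q* - Q_tax = 50/7
DWL = (1/2) * tax * (Q* - Q_tax)
DWL = (1/2) * 5 * 50/7 = 125/7

125/7


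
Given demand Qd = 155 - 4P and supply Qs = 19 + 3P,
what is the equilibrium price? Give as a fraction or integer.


At equilibrium, Qd = Qs.
155 - 4P = 19 + 3P
155 - 19 = 4P + 3P
136 = 7P
P* = 136/7 = 136/7

136/7


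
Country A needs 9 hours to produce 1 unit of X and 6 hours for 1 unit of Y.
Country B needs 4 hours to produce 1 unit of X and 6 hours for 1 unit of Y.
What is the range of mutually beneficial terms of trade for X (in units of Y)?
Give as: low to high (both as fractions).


Opportunity cost of X for Country A = hours_X / hours_Y = 9/6 = 3/2 units of Y
Opportunity cost of X for Country B = hours_X / hours_Y = 4/6 = 2/3 units of Y
Terms of trade must be between the two opportunity costs.
Range: 2/3 to 3/2

2/3 to 3/2


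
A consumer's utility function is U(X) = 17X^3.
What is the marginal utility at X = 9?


MU = dU/dX = 17*3*X^(3-1)
MU = 51*X^2
At X = 9:
MU = 51 * 9^2
MU = 51 * 81 = 4131

4131


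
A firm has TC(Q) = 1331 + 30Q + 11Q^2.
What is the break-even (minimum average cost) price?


AC(Q) = 1331/Q + 30 + 11Q
To minimize: dAC/dQ = -1331/Q^2 + 11 = 0
Q^2 = 1331/11 = 121
Q* = 11
Min AC = 1331/11 + 30 + 11*11
Min AC = 121 + 30 + 121 = 272

272


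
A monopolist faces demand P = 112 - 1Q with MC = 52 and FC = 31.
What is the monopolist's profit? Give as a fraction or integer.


MR = MC: 112 - 2Q = 52
Q* = 30
P* = 112 - 1*30 = 82
Profit = (P* - MC)*Q* - FC
= (82 - 52)*30 - 31
= 30*30 - 31
= 900 - 31 = 869

869


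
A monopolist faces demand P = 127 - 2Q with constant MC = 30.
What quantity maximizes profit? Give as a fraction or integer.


TR = P*Q = (127 - 2Q)Q = 127Q - 2Q^2
MR = dTR/dQ = 127 - 4Q
Set MR = MC:
127 - 4Q = 30
97 = 4Q
Q* = 97/4 = 97/4

97/4


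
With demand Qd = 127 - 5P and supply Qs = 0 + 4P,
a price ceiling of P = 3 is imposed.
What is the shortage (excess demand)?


At P = 3:
Qd = 127 - 5*3 = 112
Qs = 0 + 4*3 = 12
Shortage = Qd - Qs = 112 - 12 = 100

100


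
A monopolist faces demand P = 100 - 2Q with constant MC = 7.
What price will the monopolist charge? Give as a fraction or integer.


MR = 100 - 4Q
Set MR = MC: 100 - 4Q = 7
Q* = 93/4
Substitute into demand:
P* = 100 - 2*93/4 = 107/2

107/2


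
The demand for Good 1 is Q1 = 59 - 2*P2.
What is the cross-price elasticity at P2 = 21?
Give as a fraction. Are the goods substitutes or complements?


dQ1/dP2 = -2
At P2 = 21: Q1 = 59 - 2*21 = 17
Exy = (dQ1/dP2)(P2/Q1) = -2 * 21 / 17 = -42/17
Since Exy < 0, the goods are complements.

-42/17 (complements)


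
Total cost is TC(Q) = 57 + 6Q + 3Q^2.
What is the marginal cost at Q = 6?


MC = dTC/dQ = 6 + 2*3*Q
At Q = 6:
MC = 6 + 6*6
MC = 6 + 36 = 42

42


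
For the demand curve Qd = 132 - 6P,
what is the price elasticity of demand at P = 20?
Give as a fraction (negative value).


dQ/dP = -6
At P = 20: Q = 132 - 6*20 = 12
E = (dQ/dP)(P/Q) = (-6)(20/12) = -10

-10


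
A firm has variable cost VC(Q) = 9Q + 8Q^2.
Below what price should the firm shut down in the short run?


AVC(Q) = VC(Q)/Q = 9 + 8Q
AVC is increasing in Q, so minimum AVC is at Q -> 0+.
Min AVC = 9
The firm should shut down if P < 9.

9


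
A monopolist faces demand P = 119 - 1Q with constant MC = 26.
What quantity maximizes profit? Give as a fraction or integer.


TR = P*Q = (119 - 1Q)Q = 119Q - 1Q^2
MR = dTR/dQ = 119 - 2Q
Set MR = MC:
119 - 2Q = 26
93 = 2Q
Q* = 93/2 = 93/2

93/2


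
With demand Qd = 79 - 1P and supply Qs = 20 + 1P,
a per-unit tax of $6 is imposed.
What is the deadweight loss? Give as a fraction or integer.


Pre-tax equilibrium quantity: Q* = 99/2
Post-tax equilibrium quantity: Q_tax = 93/2
Reduction in quantity: Q* - Q_tax = 3
DWL = (1/2) * tax * (Q* - Q_tax)
DWL = (1/2) * 6 * 3 = 9

9


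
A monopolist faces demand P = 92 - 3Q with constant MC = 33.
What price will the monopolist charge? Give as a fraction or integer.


MR = 92 - 6Q
Set MR = MC: 92 - 6Q = 33
Q* = 59/6
Substitute into demand:
P* = 92 - 3*59/6 = 125/2

125/2


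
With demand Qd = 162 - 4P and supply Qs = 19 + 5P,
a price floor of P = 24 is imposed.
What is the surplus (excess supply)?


At P = 24:
Qd = 162 - 4*24 = 66
Qs = 19 + 5*24 = 139
Surplus = Qs - Qd = 139 - 66 = 73

73


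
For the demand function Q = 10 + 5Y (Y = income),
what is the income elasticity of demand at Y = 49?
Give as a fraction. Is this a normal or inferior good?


dQ/dY = 5
At Y = 49: Q = 10 + 5*49 = 255
Ey = (dQ/dY)(Y/Q) = 5 * 49 / 255 = 49/51
Since Ey > 0, this is a normal good.

49/51 (normal good)


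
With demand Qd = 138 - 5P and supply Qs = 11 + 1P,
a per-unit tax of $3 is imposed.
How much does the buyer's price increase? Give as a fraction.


With a per-unit tax, the buyer's price increase depends on relative slopes.
Supply slope: d = 1, Demand slope: b = 5
Buyer's price increase = d * tax / (b + d)
= 1 * 3 / (5 + 1)
= 3 / 6 = 1/2

1/2


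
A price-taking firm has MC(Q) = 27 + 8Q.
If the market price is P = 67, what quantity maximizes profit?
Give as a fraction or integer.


In perfect competition, profit is maximized where P = MC.
67 = 27 + 8Q
40 = 8Q
Q* = 40/8 = 5

5


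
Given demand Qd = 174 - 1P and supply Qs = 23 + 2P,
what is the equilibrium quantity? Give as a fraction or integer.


First find equilibrium price:
174 - 1P = 23 + 2P
P* = 151/3 = 151/3
Then substitute into demand:
Q* = 174 - 1 * 151/3 = 371/3

371/3


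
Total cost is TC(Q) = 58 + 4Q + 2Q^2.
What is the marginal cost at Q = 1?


MC = dTC/dQ = 4 + 2*2*Q
At Q = 1:
MC = 4 + 4*1
MC = 4 + 4 = 8

8


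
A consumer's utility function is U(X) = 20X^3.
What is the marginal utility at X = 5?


MU = dU/dX = 20*3*X^(3-1)
MU = 60*X^2
At X = 5:
MU = 60 * 5^2
MU = 60 * 25 = 1500

1500


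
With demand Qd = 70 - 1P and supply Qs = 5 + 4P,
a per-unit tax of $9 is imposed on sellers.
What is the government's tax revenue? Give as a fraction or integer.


With tax on sellers, new supply: Qs' = 5 + 4(P - 9)
= 4P - 31
New equilibrium quantity:
Q_new = 249/5
Tax revenue = tax * Q_new = 9 * 249/5 = 2241/5

2241/5


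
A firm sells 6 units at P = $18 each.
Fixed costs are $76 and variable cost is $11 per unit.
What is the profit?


Total Revenue = P * Q = 18 * 6 = $108
Total Cost = FC + VC*Q = 76 + 11*6 = $142
Profit = TR - TC = 108 - 142 = $-34

$-34


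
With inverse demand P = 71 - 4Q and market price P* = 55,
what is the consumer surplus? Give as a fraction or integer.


Maximum willingness to pay (at Q=0): P_max = 71
Quantity demanded at P* = 55:
Q* = (71 - 55)/4 = 4
CS = (1/2) * Q* * (P_max - P*)
CS = (1/2) * 4 * (71 - 55)
CS = (1/2) * 4 * 16 = 32

32


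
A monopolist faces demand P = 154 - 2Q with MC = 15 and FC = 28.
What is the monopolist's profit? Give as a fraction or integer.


MR = MC: 154 - 4Q = 15
Q* = 139/4
P* = 154 - 2*139/4 = 169/2
Profit = (P* - MC)*Q* - FC
= (169/2 - 15)*139/4 - 28
= 139/2*139/4 - 28
= 19321/8 - 28 = 19097/8

19097/8


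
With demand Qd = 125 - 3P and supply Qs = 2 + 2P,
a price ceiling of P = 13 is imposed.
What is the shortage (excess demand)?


At P = 13:
Qd = 125 - 3*13 = 86
Qs = 2 + 2*13 = 28
Shortage = Qd - Qs = 86 - 28 = 58

58


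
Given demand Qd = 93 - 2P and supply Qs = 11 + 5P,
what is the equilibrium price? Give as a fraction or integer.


At equilibrium, Qd = Qs.
93 - 2P = 11 + 5P
93 - 11 = 2P + 5P
82 = 7P
P* = 82/7 = 82/7

82/7


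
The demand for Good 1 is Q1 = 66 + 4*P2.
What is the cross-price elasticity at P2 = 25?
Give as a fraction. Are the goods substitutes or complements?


dQ1/dP2 = 4
At P2 = 25: Q1 = 66 + 4*25 = 166
Exy = (dQ1/dP2)(P2/Q1) = 4 * 25 / 166 = 50/83
Since Exy > 0, the goods are substitutes.

50/83 (substitutes)


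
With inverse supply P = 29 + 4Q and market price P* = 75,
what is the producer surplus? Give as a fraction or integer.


Minimum supply price (at Q=0): P_min = 29
Quantity supplied at P* = 75:
Q* = (75 - 29)/4 = 23/2
PS = (1/2) * Q* * (P* - P_min)
PS = (1/2) * 23/2 * (75 - 29)
PS = (1/2) * 23/2 * 46 = 529/2

529/2


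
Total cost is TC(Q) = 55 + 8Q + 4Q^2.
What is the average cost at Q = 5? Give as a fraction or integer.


TC(5) = 55 + 8*5 + 4*5^2
TC(5) = 55 + 40 + 100 = 195
AC = TC/Q = 195/5 = 39

39


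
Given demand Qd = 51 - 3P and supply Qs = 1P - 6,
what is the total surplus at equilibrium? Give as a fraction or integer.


Find equilibrium: 51 - 3P = 1P - 6
51 + 6 = 4P
P* = 57/4 = 57/4
Q* = 1*57/4 - 6 = 33/4
Inverse demand: P = 17 - Q/3, so P_max = 17
Inverse supply: P = 6 + Q/1, so P_min = 6
CS = (1/2) * 33/4 * (17 - 57/4) = 363/32
PS = (1/2) * 33/4 * (57/4 - 6) = 1089/32
TS = CS + PS = 363/32 + 1089/32 = 363/8

363/8


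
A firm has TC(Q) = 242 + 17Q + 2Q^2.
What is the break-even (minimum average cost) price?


AC(Q) = 242/Q + 17 + 2Q
To minimize: dAC/dQ = -242/Q^2 + 2 = 0
Q^2 = 242/2 = 121
Q* = 11
Min AC = 242/11 + 17 + 2*11
Min AC = 22 + 17 + 22 = 61

61


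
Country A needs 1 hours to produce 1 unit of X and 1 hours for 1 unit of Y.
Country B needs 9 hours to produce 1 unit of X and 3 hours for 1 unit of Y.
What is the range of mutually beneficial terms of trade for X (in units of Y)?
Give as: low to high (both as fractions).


Opportunity cost of X for Country A = hours_X / hours_Y = 1/1 = 1 units of Y
Opportunity cost of X for Country B = hours_X / hours_Y = 9/3 = 3 units of Y
Terms of trade must be between the two opportunity costs.
Range: 1 to 3

1 to 3


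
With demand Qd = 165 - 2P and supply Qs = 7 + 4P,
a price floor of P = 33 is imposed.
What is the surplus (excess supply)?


At P = 33:
Qd = 165 - 2*33 = 99
Qs = 7 + 4*33 = 139
Surplus = Qs - Qd = 139 - 99 = 40

40


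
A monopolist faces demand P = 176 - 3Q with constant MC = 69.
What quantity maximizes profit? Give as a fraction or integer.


TR = P*Q = (176 - 3Q)Q = 176Q - 3Q^2
MR = dTR/dQ = 176 - 6Q
Set MR = MC:
176 - 6Q = 69
107 = 6Q
Q* = 107/6 = 107/6

107/6


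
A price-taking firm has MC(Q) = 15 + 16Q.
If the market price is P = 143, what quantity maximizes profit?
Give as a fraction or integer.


In perfect competition, profit is maximized where P = MC.
143 = 15 + 16Q
128 = 16Q
Q* = 128/16 = 8

8


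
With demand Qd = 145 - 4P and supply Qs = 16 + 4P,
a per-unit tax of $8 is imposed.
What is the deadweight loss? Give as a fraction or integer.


Pre-tax equilibrium quantity: Q* = 161/2
Post-tax equilibrium quantity: Q_tax = 129/2
Reduction in quantity: Q* - Q_tax = 16
DWL = (1/2) * tax * (Q* - Q_tax)
DWL = (1/2) * 8 * 16 = 64

64


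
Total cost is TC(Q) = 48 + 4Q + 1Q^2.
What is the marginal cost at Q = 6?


MC = dTC/dQ = 4 + 2*1*Q
At Q = 6:
MC = 4 + 2*6
MC = 4 + 12 = 16

16


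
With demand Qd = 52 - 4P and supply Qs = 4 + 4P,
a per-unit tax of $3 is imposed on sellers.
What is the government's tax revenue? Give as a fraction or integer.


With tax on sellers, new supply: Qs' = 4 + 4(P - 3)
= 4P - 8
New equilibrium quantity:
Q_new = 22
Tax revenue = tax * Q_new = 3 * 22 = 66

66


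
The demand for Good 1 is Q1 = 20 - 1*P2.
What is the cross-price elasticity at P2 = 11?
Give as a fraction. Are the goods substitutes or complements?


dQ1/dP2 = -1
At P2 = 11: Q1 = 20 - 1*11 = 9
Exy = (dQ1/dP2)(P2/Q1) = -1 * 11 / 9 = -11/9
Since Exy < 0, the goods are complements.

-11/9 (complements)


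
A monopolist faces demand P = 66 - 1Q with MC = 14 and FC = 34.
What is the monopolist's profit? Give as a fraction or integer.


MR = MC: 66 - 2Q = 14
Q* = 26
P* = 66 - 1*26 = 40
Profit = (P* - MC)*Q* - FC
= (40 - 14)*26 - 34
= 26*26 - 34
= 676 - 34 = 642

642


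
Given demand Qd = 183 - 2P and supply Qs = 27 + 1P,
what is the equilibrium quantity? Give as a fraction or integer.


First find equilibrium price:
183 - 2P = 27 + 1P
P* = 156/3 = 52
Then substitute into demand:
Q* = 183 - 2 * 52 = 79

79


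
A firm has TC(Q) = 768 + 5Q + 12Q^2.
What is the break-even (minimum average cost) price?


AC(Q) = 768/Q + 5 + 12Q
To minimize: dAC/dQ = -768/Q^2 + 12 = 0
Q^2 = 768/12 = 64
Q* = 8
Min AC = 768/8 + 5 + 12*8
Min AC = 96 + 5 + 96 = 197

197


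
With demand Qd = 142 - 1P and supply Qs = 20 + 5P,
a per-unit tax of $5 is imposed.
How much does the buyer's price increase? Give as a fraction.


With a per-unit tax, the buyer's price increase depends on relative slopes.
Supply slope: d = 5, Demand slope: b = 1
Buyer's price increase = d * tax / (b + d)
= 5 * 5 / (1 + 5)
= 25 / 6 = 25/6

25/6


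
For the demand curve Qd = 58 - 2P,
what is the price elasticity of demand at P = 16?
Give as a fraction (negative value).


dQ/dP = -2
At P = 16: Q = 58 - 2*16 = 26
E = (dQ/dP)(P/Q) = (-2)(16/26) = -16/13

-16/13


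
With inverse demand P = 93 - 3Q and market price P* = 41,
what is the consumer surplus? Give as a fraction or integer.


Maximum willingness to pay (at Q=0): P_max = 93
Quantity demanded at P* = 41:
Q* = (93 - 41)/3 = 52/3
CS = (1/2) * Q* * (P_max - P*)
CS = (1/2) * 52/3 * (93 - 41)
CS = (1/2) * 52/3 * 52 = 1352/3

1352/3


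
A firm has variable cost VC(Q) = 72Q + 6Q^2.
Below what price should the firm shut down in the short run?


AVC(Q) = VC(Q)/Q = 72 + 6Q
AVC is increasing in Q, so minimum AVC is at Q -> 0+.
Min AVC = 72
The firm should shut down if P < 72.

72


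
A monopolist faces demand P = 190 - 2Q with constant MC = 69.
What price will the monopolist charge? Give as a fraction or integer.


MR = 190 - 4Q
Set MR = MC: 190 - 4Q = 69
Q* = 121/4
Substitute into demand:
P* = 190 - 2*121/4 = 259/2

259/2


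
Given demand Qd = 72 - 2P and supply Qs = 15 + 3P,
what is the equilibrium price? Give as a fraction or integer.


At equilibrium, Qd = Qs.
72 - 2P = 15 + 3P
72 - 15 = 2P + 3P
57 = 5P
P* = 57/5 = 57/5

57/5


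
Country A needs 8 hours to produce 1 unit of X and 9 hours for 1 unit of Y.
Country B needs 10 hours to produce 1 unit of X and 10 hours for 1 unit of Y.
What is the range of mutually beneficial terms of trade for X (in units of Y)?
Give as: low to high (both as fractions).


Opportunity cost of X for Country A = hours_X / hours_Y = 8/9 = 8/9 units of Y
Opportunity cost of X for Country B = hours_X / hours_Y = 10/10 = 1 units of Y
Terms of trade must be between the two opportunity costs.
Range: 8/9 to 1

8/9 to 1


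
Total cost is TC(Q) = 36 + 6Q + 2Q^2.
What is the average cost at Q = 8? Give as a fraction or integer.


TC(8) = 36 + 6*8 + 2*8^2
TC(8) = 36 + 48 + 128 = 212
AC = TC/Q = 212/8 = 53/2

53/2


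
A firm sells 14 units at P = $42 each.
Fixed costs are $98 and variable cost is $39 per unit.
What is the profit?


Total Revenue = P * Q = 42 * 14 = $588
Total Cost = FC + VC*Q = 98 + 39*14 = $644
Profit = TR - TC = 588 - 644 = $-56

$-56


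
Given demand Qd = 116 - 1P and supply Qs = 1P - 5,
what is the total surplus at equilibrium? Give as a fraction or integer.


Find equilibrium: 116 - 1P = 1P - 5
116 + 5 = 2P
P* = 121/2 = 121/2
Q* = 1*121/2 - 5 = 111/2
Inverse demand: P = 116 - Q/1, so P_max = 116
Inverse supply: P = 5 + Q/1, so P_min = 5
CS = (1/2) * 111/2 * (116 - 121/2) = 12321/8
PS = (1/2) * 111/2 * (121/2 - 5) = 12321/8
TS = CS + PS = 12321/8 + 12321/8 = 12321/4

12321/4


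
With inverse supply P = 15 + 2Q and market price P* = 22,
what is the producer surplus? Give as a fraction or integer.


Minimum supply price (at Q=0): P_min = 15
Quantity supplied at P* = 22:
Q* = (22 - 15)/2 = 7/2
PS = (1/2) * Q* * (P* - P_min)
PS = (1/2) * 7/2 * (22 - 15)
PS = (1/2) * 7/2 * 7 = 49/4

49/4


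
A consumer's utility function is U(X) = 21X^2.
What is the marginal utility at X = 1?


MU = dU/dX = 21*2*X^(2-1)
MU = 42*X^1
At X = 1:
MU = 42 * 1^1
MU = 42 * 1 = 42

42


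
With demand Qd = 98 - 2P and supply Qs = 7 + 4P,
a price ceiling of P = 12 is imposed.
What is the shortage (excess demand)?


At P = 12:
Qd = 98 - 2*12 = 74
Qs = 7 + 4*12 = 55
Shortage = Qd - Qs = 74 - 55 = 19

19


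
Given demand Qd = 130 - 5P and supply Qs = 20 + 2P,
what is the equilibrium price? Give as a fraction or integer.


At equilibrium, Qd = Qs.
130 - 5P = 20 + 2P
130 - 20 = 5P + 2P
110 = 7P
P* = 110/7 = 110/7

110/7


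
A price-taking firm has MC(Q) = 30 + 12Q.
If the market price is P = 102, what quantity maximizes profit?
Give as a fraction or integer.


In perfect competition, profit is maximized where P = MC.
102 = 30 + 12Q
72 = 12Q
Q* = 72/12 = 6

6


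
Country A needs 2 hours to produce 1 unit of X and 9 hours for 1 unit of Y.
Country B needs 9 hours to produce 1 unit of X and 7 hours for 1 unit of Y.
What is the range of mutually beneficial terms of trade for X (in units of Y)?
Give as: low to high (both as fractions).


Opportunity cost of X for Country A = hours_X / hours_Y = 2/9 = 2/9 units of Y
Opportunity cost of X for Country B = hours_X / hours_Y = 9/7 = 9/7 units of Y
Terms of trade must be between the two opportunity costs.
Range: 2/9 to 9/7

2/9 to 9/7


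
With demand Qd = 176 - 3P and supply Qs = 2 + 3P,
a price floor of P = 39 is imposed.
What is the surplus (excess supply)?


At P = 39:
Qd = 176 - 3*39 = 59
Qs = 2 + 3*39 = 119
Surplus = Qs - Qd = 119 - 59 = 60

60


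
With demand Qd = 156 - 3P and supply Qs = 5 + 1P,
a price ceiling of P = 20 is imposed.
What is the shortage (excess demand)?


At P = 20:
Qd = 156 - 3*20 = 96
Qs = 5 + 1*20 = 25
Shortage = Qd - Qs = 96 - 25 = 71

71


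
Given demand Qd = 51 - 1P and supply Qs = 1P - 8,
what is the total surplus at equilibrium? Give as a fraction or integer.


Find equilibrium: 51 - 1P = 1P - 8
51 + 8 = 2P
P* = 59/2 = 59/2
Q* = 1*59/2 - 8 = 43/2
Inverse demand: P = 51 - Q/1, so P_max = 51
Inverse supply: P = 8 + Q/1, so P_min = 8
CS = (1/2) * 43/2 * (51 - 59/2) = 1849/8
PS = (1/2) * 43/2 * (59/2 - 8) = 1849/8
TS = CS + PS = 1849/8 + 1849/8 = 1849/4

1849/4


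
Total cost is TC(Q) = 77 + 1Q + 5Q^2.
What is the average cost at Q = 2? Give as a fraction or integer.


TC(2) = 77 + 1*2 + 5*2^2
TC(2) = 77 + 2 + 20 = 99
AC = TC/Q = 99/2 = 99/2

99/2


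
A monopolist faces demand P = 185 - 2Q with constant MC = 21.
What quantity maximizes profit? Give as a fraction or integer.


TR = P*Q = (185 - 2Q)Q = 185Q - 2Q^2
MR = dTR/dQ = 185 - 4Q
Set MR = MC:
185 - 4Q = 21
164 = 4Q
Q* = 164/4 = 41

41


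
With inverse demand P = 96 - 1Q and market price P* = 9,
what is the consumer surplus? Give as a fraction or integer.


Maximum willingness to pay (at Q=0): P_max = 96
Quantity demanded at P* = 9:
Q* = (96 - 9)/1 = 87
CS = (1/2) * Q* * (P_max - P*)
CS = (1/2) * 87 * (96 - 9)
CS = (1/2) * 87 * 87 = 7569/2

7569/2


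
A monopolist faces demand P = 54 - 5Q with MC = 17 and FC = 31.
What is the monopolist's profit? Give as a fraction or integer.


MR = MC: 54 - 10Q = 17
Q* = 37/10
P* = 54 - 5*37/10 = 71/2
Profit = (P* - MC)*Q* - FC
= (71/2 - 17)*37/10 - 31
= 37/2*37/10 - 31
= 1369/20 - 31 = 749/20

749/20


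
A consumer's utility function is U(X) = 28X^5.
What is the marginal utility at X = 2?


MU = dU/dX = 28*5*X^(5-1)
MU = 140*X^4
At X = 2:
MU = 140 * 2^4
MU = 140 * 16 = 2240

2240


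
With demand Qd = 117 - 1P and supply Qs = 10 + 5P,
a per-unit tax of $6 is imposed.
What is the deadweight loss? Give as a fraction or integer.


Pre-tax equilibrium quantity: Q* = 595/6
Post-tax equilibrium quantity: Q_tax = 565/6
Reduction in quantity: Q* - Q_tax = 5
DWL = (1/2) * tax * (Q* - Q_tax)
DWL = (1/2) * 6 * 5 = 15

15


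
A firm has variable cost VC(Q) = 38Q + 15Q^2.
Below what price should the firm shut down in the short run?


AVC(Q) = VC(Q)/Q = 38 + 15Q
AVC is increasing in Q, so minimum AVC is at Q -> 0+.
Min AVC = 38
The firm should shut down if P < 38.

38


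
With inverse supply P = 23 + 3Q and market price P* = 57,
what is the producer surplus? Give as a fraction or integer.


Minimum supply price (at Q=0): P_min = 23
Quantity supplied at P* = 57:
Q* = (57 - 23)/3 = 34/3
PS = (1/2) * Q* * (P* - P_min)
PS = (1/2) * 34/3 * (57 - 23)
PS = (1/2) * 34/3 * 34 = 578/3

578/3


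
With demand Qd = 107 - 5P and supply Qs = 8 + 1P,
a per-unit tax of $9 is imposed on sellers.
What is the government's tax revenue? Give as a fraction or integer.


With tax on sellers, new supply: Qs' = 8 + 1(P - 9)
= 1P - 1
New equilibrium quantity:
Q_new = 17
Tax revenue = tax * Q_new = 9 * 17 = 153

153


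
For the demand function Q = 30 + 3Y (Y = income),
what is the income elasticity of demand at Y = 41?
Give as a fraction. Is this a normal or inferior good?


dQ/dY = 3
At Y = 41: Q = 30 + 3*41 = 153
Ey = (dQ/dY)(Y/Q) = 3 * 41 / 153 = 41/51
Since Ey > 0, this is a normal good.

41/51 (normal good)


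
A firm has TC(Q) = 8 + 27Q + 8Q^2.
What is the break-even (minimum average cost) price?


AC(Q) = 8/Q + 27 + 8Q
To minimize: dAC/dQ = -8/Q^2 + 8 = 0
Q^2 = 8/8 = 1
Q* = 1
Min AC = 8/1 + 27 + 8*1
Min AC = 8 + 27 + 8 = 43

43


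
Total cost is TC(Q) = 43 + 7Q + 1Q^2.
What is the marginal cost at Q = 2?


MC = dTC/dQ = 7 + 2*1*Q
At Q = 2:
MC = 7 + 2*2
MC = 7 + 4 = 11

11


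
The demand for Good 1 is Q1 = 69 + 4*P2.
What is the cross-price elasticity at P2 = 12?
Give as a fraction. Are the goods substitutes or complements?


dQ1/dP2 = 4
At P2 = 12: Q1 = 69 + 4*12 = 117
Exy = (dQ1/dP2)(P2/Q1) = 4 * 12 / 117 = 16/39
Since Exy > 0, the goods are substitutes.

16/39 (substitutes)


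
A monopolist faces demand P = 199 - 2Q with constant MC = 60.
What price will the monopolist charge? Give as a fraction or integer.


MR = 199 - 4Q
Set MR = MC: 199 - 4Q = 60
Q* = 139/4
Substitute into demand:
P* = 199 - 2*139/4 = 259/2

259/2


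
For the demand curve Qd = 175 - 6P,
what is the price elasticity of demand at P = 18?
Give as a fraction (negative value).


dQ/dP = -6
At P = 18: Q = 175 - 6*18 = 67
E = (dQ/dP)(P/Q) = (-6)(18/67) = -108/67

-108/67


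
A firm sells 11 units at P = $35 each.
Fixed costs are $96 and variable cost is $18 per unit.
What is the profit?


Total Revenue = P * Q = 35 * 11 = $385
Total Cost = FC + VC*Q = 96 + 18*11 = $294
Profit = TR - TC = 385 - 294 = $91

$91


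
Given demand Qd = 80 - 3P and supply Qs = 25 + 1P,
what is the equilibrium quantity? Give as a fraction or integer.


First find equilibrium price:
80 - 3P = 25 + 1P
P* = 55/4 = 55/4
Then substitute into demand:
Q* = 80 - 3 * 55/4 = 155/4

155/4


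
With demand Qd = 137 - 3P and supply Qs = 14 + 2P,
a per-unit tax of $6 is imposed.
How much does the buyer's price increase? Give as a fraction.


With a per-unit tax, the buyer's price increase depends on relative slopes.
Supply slope: d = 2, Demand slope: b = 3
Buyer's price increase = d * tax / (b + d)
= 2 * 6 / (3 + 2)
= 12 / 5 = 12/5

12/5
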